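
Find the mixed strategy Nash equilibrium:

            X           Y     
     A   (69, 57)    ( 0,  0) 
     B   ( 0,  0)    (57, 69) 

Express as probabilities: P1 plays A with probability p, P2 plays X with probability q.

p = 0.5476, q = 0.4524

Work:
Find probabilities that make opponent indifferent:
P2 chooses q to make P1 indifferent between A and B
P1 chooses p to make P2 indifferent between X and Y
Mixed NE: P1 plays (A: 0.5476, B: 0.4524), P2 plays (X: 0.4524, Y: 0.5476)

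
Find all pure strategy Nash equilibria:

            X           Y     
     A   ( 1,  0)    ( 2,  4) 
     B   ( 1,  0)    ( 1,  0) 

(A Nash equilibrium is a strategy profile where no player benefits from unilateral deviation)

Nash equilibrium: (A, Y), (B, X)

Work:
Best responses:
  P1 vs X: payoffs [1, 1] → best response A/B (payoff 1)
  P1 vs Y: payoffs [2, 1] → best response A (payoff 2)
  P2 vs A: payoffs [0, 4] → best response Y (payoff 4)
  P2 vs B: payoffs [0, 0] → best response X/Y (payoff 0)
Mutual best responses: (A,Y), (B,X) → Nash equilibria.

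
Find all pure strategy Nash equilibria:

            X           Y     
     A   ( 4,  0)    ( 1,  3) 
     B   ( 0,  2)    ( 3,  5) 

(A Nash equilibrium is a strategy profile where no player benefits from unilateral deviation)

Nash equilibrium: (B, Y)

Work:
Best responses:
  P1 vs X: payoffs [4, 0] → best response A (payoff 4)
  P1 vs Y: payoffs [1, 3] → best response B (payoff 3)
  P2 vs A: payoffs [0, 3] → best response Y (payoff 3)
  P2 vs B: payoffs [2, 5] → best response Y (payoff 5)
Mutual best responses: (B,Y) → Nash equilibria.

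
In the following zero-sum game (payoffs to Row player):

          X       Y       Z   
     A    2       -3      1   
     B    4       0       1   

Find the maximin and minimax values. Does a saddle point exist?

Maximin = 0, Minimax = 0, Saddle: True

Work:
Row minimums: [-3, 0] → maximin = 0
Column maximums: [4, 0, 1] → minimax = 0
Saddle point exists! Game value = 0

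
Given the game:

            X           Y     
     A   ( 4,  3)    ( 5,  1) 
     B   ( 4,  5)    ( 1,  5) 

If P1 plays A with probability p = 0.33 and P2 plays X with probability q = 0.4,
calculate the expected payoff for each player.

E[P1] = 2.992, E[P2] = 3.944

Work:
E[P1] = p·q·π₁(A,X) + p·(1-q)·π₁(A,Y) + (1-p)·q·π₁(B,X) + (1-p)·(1-q)·π₁(B,Y)
= 0.33·0.4·4 + 0.33·0.6·5 + 0.67·0.4·4 + 0.67·0.6·1
= 2.992

E[P2] = 3.944 (similar calculation)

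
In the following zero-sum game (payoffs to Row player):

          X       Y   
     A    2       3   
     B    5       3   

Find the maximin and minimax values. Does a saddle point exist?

Maximin = 3, Minimax = 3, Saddle: True

Work:
Row minimums: [2, 3] → maximin = 3
Column maximums: [5, 3] → minimax = 3
Saddle point exists! Game value = 3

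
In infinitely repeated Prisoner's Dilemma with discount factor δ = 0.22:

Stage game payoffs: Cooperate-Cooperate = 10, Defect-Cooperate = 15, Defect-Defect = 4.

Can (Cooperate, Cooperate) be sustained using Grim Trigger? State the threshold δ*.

δ* = 0.4545; since δ = 0.22 < 0.4545, cooperation cannot be sustained

Work:
For Grim Trigger:
Cooperate forever: 10/(1-δ)
Defect then punished: 15 + 4·δ/(1-δ)
Need: 10/(1-δ) ≥ 15 + 4·δ/(1-δ)
Solving: δ ≥ (T-R)/(T-P) = (15-10)/(15-4) = 0.4545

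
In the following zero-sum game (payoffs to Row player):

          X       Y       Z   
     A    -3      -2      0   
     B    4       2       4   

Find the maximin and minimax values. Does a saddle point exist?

Maximin = 2, Minimax = 2, Saddle: True

Work:
Row minimums: [-3, 2] → maximin = 2
Column maximums: [4, 2, 4] → minimax = 2
Saddle point exists! Game value = 2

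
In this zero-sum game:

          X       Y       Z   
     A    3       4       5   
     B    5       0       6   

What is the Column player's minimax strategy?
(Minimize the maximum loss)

Column should play Y, value = 4

Work:
Column player minimizes Row's maximum payoff:
Column X: max payoff to Row = 5
Column Y: max payoff to Row = 4
Column Z: max payoff to Row = 6
Minimum is 4, achieved by column Y.
Minimax strategy: Y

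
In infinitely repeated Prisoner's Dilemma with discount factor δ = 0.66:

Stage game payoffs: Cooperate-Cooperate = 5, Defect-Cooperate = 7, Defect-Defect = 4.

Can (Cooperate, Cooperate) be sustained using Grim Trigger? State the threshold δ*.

δ* = 0.6667; since δ = 0.66 < 0.6667, cooperation cannot be sustained

Work:
For Grim Trigger:
Cooperate forever: 5/(1-δ)
Defect then punished: 7 + 4·δ/(1-δ)
Need: 5/(1-δ) ≥ 7 + 4·δ/(1-δ)
Solving: δ ≥ (T-R)/(T-P) = (7-5)/(7-4) = 0.6667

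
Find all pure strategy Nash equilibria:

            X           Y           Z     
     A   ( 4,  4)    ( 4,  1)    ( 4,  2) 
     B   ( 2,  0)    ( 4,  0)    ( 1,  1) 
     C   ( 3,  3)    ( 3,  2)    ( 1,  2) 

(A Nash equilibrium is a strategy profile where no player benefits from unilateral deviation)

Nash equilibrium: (A, X)

Work:
Best responses:
  P1 vs X: payoffs [4, 2, 3] → best response A (payoff 4)
  P1 vs Y: payoffs [4, 4, 3] → best response A/B (payoff 4)
  P1 vs Z: payoffs [4, 1, 1] → best response A (payoff 4)
  P2 vs A: payoffs [4, 1, 2] → best response X (payoff 4)
  P2 vs B: payoffs [0, 0, 1] → best response Z (payoff 1)
  P2 vs C: payoffs [3, 2, 2] → best response X (payoff 3)
Mutual best responses: (A,X) → Nash equilibria.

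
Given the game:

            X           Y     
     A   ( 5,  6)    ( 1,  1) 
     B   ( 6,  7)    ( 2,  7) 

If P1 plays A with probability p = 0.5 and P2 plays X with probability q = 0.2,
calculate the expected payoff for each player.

E[P1] = 2.3, E[P2] = 4.5

Work:
E[P1] = p·q·π₁(A,X) + p·(1-q)·π₁(A,Y) + (1-p)·q·π₁(B,X) + (1-p)·(1-q)·π₁(B,Y)
= 0.5·0.2·5 + 0.5·0.8·1 + 0.5·0.2·6 + 0.5·0.8·2
= 2.3

E[P2] = 4.5 (similar calculation)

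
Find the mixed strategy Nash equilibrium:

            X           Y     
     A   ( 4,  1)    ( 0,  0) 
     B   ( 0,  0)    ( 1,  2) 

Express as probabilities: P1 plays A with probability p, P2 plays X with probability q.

p = 0.6667, q = 0.2

Work:
Find probabilities that make opponent indifferent:
P2 chooses q to make P1 indifferent between A and B
P1 chooses p to make P2 indifferent between X and Y
Mixed NE: P1 plays (A: 0.6667, B: 0.3333), P2 plays (X: 0.2, Y: 0.8)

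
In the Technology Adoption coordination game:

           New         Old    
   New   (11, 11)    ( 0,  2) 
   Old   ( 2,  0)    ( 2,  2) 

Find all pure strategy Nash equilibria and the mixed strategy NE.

Pure NE: (New, New) and (Old, Old); Mixed NE: p = 0.1818, q = 0.1818

Work:
Check pure NE:
(New, New): (11, 11) - no unilateral deviation beneficial
(Old, Old): (2, 2) - no unilateral deviation beneficial
Mixed NE: P1 plays New with p = 0.1818, P2 plays New with q = 0.1818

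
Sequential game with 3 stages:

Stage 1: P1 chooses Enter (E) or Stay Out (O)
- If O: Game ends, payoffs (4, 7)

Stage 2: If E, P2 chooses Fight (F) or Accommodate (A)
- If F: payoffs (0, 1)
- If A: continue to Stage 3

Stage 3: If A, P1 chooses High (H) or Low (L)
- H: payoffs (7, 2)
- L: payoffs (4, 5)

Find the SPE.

SPE: (E, A, H); Outcome (7, 2)

Work:
Stage 3: P1 chooses H (7 vs 4)
Stage 2: P2: F->1, A->2 (anticipating H). Choose A
Stage 1: P1: O->4, E->7 (anticipating A, H). Choose E
SPE path: E -> A -> H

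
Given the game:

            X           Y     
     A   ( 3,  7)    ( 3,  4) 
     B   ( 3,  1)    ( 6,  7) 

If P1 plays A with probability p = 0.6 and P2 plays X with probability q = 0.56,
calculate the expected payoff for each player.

E[P1] = 3.528, E[P2] = 4.864

Work:
E[P1] = p·q·π₁(A,X) + p·(1-q)·π₁(A,Y) + (1-p)·q·π₁(B,X) + (1-p)·(1-q)·π₁(B,Y)
= 0.6·0.56·3 + 0.6·0.44·3 + 0.4·0.56·3 + 0.4·0.44·6
= 3.528

E[P2] = 4.864 (similar calculation)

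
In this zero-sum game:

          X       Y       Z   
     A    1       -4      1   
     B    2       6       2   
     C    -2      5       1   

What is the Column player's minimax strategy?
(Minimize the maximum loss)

Column should play X or Z (all achieve the minimum), value = 2

Work:
Column player minimizes Row's maximum payoff:
Column X: max payoff to Row = 2
Column Y: max payoff to Row = 6
Column Z: max payoff to Row = 2
Minimum is 2, achieved by columns X, Z (tied).
Each of X or Z is a minimax strategy.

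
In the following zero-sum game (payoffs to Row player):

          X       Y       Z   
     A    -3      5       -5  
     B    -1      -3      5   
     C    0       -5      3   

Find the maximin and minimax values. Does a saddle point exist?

Maximin = -3, Minimax = 0, Saddle: False

Work:
Row minimums: [-5, -3, -5] → maximin = -3
Column maximums: [0, 5, 5] → minimax = 0
No saddle point (maximin ≠ minimax). Mixed strategy needed.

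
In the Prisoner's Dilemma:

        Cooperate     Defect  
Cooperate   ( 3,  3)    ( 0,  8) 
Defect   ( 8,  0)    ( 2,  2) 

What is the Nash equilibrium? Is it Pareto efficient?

(Defect, Defect) is NE; not Pareto efficient

Work:
Defect dominates Cooperate for both players:
If P2 cooperates: Defect (8) > Cooperate (3)
If P2 defects: Defect (2) > Cooperate (0)
NE: (Defect, Defect) with payoff (2, 2)
But (Cooperate, Cooperate) = (3, 3) Pareto dominates (2, 2)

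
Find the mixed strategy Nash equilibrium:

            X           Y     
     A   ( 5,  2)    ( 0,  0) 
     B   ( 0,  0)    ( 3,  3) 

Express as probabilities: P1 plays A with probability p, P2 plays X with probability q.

p = 0.6, q = 0.375

Work:
Find probabilities that make opponent indifferent:
P2 chooses q to make P1 indifferent between A and B
P1 chooses p to make P2 indifferent between X and Y
Mixed NE: P1 plays (A: 0.6, B: 0.4), P2 plays (X: 0.375, Y: 0.625)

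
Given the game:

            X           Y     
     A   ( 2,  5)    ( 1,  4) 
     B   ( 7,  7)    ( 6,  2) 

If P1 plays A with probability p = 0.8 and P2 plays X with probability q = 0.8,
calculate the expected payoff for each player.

E[P1] = 2.8, E[P2] = 5.04

Work:
E[P1] = p·q·π₁(A,X) + p·(1-q)·π₁(A,Y) + (1-p)·q·π₁(B,X) + (1-p)·(1-q)·π₁(B,Y)
= 0.8·0.8·2 + 0.8·0.2·1 + 0.2·0.8·7 + 0.2·0.2·6
= 2.8

E[P2] = 5.04 (similar calculation)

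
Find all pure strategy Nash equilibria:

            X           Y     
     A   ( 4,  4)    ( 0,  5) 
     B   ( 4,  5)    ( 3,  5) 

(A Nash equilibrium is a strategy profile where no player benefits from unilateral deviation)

Nash equilibrium: (B, X), (B, Y)

Work:
Best responses:
  P1 vs X: payoffs [4, 4] → best response A/B (payoff 4)
  P1 vs Y: payoffs [0, 3] → best response B (payoff 3)
  P2 vs A: payoffs [4, 5] → best response Y (payoff 5)
  P2 vs B: payoffs [5, 5] → best response X/Y (payoff 5)
Mutual best responses: (B,X), (B,Y) → Nash equilibria.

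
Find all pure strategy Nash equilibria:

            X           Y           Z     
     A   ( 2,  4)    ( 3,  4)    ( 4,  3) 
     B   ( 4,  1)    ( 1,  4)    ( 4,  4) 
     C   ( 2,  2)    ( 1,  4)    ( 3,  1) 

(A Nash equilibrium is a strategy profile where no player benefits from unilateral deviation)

Nash equilibrium: (A, Y), (B, Z)

Work:
Best responses:
  P1 vs X: payoffs [2, 4, 2] → best response B (payoff 4)
  P1 vs Y: payoffs [3, 1, 1] → best response A (payoff 3)
  P1 vs Z: payoffs [4, 4, 3] → best response A/B (payoff 4)
  P2 vs A: payoffs [4, 4, 3] → best response X/Y (payoff 4)
  P2 vs B: payoffs [1, 4, 4] → best response Y/Z (payoff 4)
  P2 vs C: payoffs [2, 4, 1] → best response Y (payoff 4)
Mutual best responses: (A,Y), (B,Z) → Nash equilibria.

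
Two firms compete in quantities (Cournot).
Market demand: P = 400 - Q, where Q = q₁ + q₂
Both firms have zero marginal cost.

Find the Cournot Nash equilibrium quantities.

q₁* = q₂* = 133.33; P* = 133.33

Work:
Profit: π_i = P·q_i = (a - q_i - q_j)·q_i
FOC: ∂π_i/∂q_i = a - 2q_i - q_j = 0
Reaction function: q_i = (400 - q_j)/2
Symmetry: q* = 400/3 = 133.33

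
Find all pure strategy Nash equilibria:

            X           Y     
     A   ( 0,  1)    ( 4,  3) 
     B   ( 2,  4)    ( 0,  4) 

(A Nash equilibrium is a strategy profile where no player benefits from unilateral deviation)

Nash equilibrium: (A, Y), (B, X)

Work:
Best responses:
  P1 vs X: payoffs [0, 2] → best response B (payoff 2)
  P1 vs Y: payoffs [4, 0] → best response A (payoff 4)
  P2 vs A: payoffs [1, 3] → best response Y (payoff 3)
  P2 vs B: payoffs [4, 4] → best response X/Y (payoff 4)
Mutual best responses: (A,Y), (B,X) → Nash equilibria.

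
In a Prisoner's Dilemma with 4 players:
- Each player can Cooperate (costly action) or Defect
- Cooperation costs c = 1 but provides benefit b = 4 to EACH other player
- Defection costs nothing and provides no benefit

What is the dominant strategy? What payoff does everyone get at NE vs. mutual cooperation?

Dominant: Defect; NE payoff = 0; Coop payoff = 11

Work:
Defect dominates (saves cost c = 1, benefit to others is external)
NE: All defect → everyone gets 0
If all cooperate: each receives (3)×4 - 1 = 11
Social dilemma: 11 > 0 but NE gives 0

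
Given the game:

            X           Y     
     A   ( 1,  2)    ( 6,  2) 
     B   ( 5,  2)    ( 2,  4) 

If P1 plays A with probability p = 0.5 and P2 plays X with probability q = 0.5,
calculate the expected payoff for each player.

E[P1] = 3.5, E[P2] = 2.5

Work:
E[P1] = p·q·π₁(A,X) + p·(1-q)·π₁(A,Y) + (1-p)·q·π₁(B,X) + (1-p)·(1-q)·π₁(B,Y)
= 0.5·0.5·1 + 0.5·0.5·6 + 0.5·0.5·5 + 0.5·0.5·2
= 3.5

E[P2] = 2.5 (similar calculation)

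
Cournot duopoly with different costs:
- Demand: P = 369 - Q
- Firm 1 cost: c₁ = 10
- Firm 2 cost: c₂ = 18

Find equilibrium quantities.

q₁* = 122.33, q₂* = 114.33

Work:
Reaction: q₁ = (369 - 10 - q₂)/2
Reaction: q₂ = (369 - 18 - q₁)/2
Solve simultaneously:
q₁* = (369 - 2×10 + 18)/3 = 122.33
q₂* = (369 - 2×18 + 10)/3 = 114.33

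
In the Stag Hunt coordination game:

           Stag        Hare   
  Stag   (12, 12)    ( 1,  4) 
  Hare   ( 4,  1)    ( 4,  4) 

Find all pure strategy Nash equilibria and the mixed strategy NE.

Pure NE: (Stag, Stag) and (Hare, Hare); Mixed NE: p = 0.2727, q = 0.2727

Work:
Check pure NE:
(Stag, Stag): (12, 12) - no unilateral deviation beneficial
(Hare, Hare): (4, 4) - no unilateral deviation beneficial
Mixed NE: P1 plays Stag with p = 0.2727, P2 plays Stag with q = 0.2727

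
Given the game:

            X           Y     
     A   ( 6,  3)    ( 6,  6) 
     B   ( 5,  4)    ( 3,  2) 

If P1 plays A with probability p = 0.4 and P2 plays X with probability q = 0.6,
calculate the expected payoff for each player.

E[P1] = 4.92, E[P2] = 3.6

Work:
E[P1] = p·q·π₁(A,X) + p·(1-q)·π₁(A,Y) + (1-p)·q·π₁(B,X) + (1-p)·(1-q)·π₁(B,Y)
= 0.4·0.6·6 + 0.4·0.4·6 + 0.6·0.6·5 + 0.6·0.4·3
= 4.92

E[P2] = 3.6 (similar calculation)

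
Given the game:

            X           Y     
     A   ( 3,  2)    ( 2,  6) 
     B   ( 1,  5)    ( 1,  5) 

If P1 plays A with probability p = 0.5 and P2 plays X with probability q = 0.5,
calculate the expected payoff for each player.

E[P1] = 1.75, E[P2] = 4.5

Work:
E[P1] = p·q·π₁(A,X) + p·(1-q)·π₁(A,Y) + (1-p)·q·π₁(B,X) + (1-p)·(1-q)·π₁(B,Y)
= 0.5·0.5·3 + 0.5·0.5·2 + 0.5·0.5·1 + 0.5·0.5·1
= 1.75

E[P2] = 4.5 (similar calculation)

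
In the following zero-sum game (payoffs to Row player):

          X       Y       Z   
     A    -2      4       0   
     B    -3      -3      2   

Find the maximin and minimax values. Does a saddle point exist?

Maximin = -2, Minimax = -2, Saddle: True

Work:
Row minimums: [-2, -3] → maximin = -2
Column maximums: [-2, 4, 2] → minimax = -2
Saddle point exists! Game value = -2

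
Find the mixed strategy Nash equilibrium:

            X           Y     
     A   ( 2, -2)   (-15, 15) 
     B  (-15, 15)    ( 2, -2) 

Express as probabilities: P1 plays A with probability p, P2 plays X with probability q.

p = 0.5, q = 0.5

Work:
Find probabilities that make opponent indifferent:
P2 chooses q to make P1 indifferent between A and B
P1 chooses p to make P2 indifferent between X and Y
Mixed NE: P1 plays (A: 0.5, B: 0.5), P2 plays (X: 0.5, Y: 0.5)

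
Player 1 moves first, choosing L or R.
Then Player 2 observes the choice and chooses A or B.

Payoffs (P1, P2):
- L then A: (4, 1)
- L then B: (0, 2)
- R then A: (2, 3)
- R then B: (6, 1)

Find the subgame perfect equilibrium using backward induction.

P1 plays R, P2 plays B after L and A after R; Payoff (2, 3)

Work:
Backward induction:
After L: P2 chooses B → P1 gets 0
After R: P2 chooses A → P1 gets 2
P1 chooses R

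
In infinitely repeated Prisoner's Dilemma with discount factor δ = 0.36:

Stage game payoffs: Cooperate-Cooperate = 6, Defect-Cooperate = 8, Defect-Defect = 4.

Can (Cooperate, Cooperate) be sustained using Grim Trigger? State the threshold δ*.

δ* = 0.5; since δ = 0.36 < 0.5, cooperation cannot be sustained

Work:
For Grim Trigger:
Cooperate forever: 6/(1-δ)
Defect then punished: 8 + 4·δ/(1-δ)
Need: 6/(1-δ) ≥ 8 + 4·δ/(1-δ)
Solving: δ ≥ (T-R)/(T-P) = (8-6)/(8-4) = 0.5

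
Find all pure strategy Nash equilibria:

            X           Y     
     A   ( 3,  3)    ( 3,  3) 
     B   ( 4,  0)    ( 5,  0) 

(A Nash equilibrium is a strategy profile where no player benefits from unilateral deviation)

Nash equilibrium: (B, X), (B, Y)

Work:
Best responses:
  P1 vs X: payoffs [3, 4] → best response B (payoff 4)
  P1 vs Y: payoffs [3, 5] → best response B (payoff 5)
  P2 vs A: payoffs [3, 3] → best response X/Y (payoff 3)
  P2 vs B: payoffs [0, 0] → best response X/Y (payoff 0)
Mutual best responses: (B,X), (B,Y) → Nash equilibria.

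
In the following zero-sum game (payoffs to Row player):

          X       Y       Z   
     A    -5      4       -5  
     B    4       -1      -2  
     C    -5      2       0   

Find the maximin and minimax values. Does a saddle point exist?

Maximin = -2, Minimax = 0, Saddle: False

Work:
Row minimums: [-5, -2, -5] → maximin = -2
Column maximums: [4, 4, 0] → minimax = 0
No saddle point (maximin ≠ minimax). Mixed strategy needed.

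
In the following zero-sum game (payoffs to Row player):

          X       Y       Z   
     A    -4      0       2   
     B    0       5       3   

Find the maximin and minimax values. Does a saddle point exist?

Maximin = 0, Minimax = 0, Saddle: True

Work:
Row minimums: [-4, 0] → maximin = 0
Column maximums: [0, 5, 3] → minimax = 0
Saddle point exists! Game value = 0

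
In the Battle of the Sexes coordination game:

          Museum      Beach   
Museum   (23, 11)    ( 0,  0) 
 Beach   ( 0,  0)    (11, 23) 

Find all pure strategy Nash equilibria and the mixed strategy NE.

Pure NE: (Museum, Museum) and (Beach, Beach); Mixed NE: p = 0.6765, q = 0.3235

Work:
Check pure NE:
(Museum, Museum): (23, 11) - no unilateral deviation beneficial
(Beach, Beach): (11, 23) - no unilateral deviation beneficial
Mixed NE: P1 plays Museum with p = 0.6765, P2 plays Museum with q = 0.3235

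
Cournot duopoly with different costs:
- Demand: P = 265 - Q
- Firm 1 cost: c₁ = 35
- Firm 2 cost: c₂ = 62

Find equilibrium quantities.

q₁* = 85.67, q₂* = 58.67

Work:
Reaction: q₁ = (265 - 35 - q₂)/2
Reaction: q₂ = (265 - 62 - q₁)/2
Solve simultaneously:
q₁* = (265 - 2×35 + 62)/3 = 85.67
q₂* = (265 - 2×62 + 35)/3 = 58.67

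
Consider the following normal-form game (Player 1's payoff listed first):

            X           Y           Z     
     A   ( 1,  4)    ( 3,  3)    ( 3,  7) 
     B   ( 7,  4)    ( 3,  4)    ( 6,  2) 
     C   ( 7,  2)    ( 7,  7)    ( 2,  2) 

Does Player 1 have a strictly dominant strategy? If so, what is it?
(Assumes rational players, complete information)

No strictly dominant strategy exists for Player 1

Work:
A strategy strictly dominates another if it gives a strictly higher payoff against every opponent action. Compare each pair of P1's strategies column-by-column:
  A vs B: [1 vs 7, 3 vs 3, 3 vs 6] → A does not strictly dominate B (column X: 1 ≤ 7)
  A vs C: [1 vs 7, 3 vs 7, 3 vs 2] → A does not strictly dominate C (column X: 1 ≤ 7)
  B vs A: [7 vs 1, 3 vs 3, 6 vs 3] → B does not strictly dominate A (column Y: 3 ≤ 3)
  B vs C: [7 vs 7, 3 vs 7, 6 vs 2] → B does not strictly dominate C (column X: 7 ≤ 7)
  C vs A: [7 vs 1, 7 vs 3, 2 vs 3] → C does not strictly dominate A (column Z: 2 ≤ 3)
  C vs B: [7 vs 7, 7 vs 3, 2 vs 6] → C does not strictly dominate B (column X: 7 ≤ 7)
No single strategy strictly dominates all others → no strictly dominant strategy.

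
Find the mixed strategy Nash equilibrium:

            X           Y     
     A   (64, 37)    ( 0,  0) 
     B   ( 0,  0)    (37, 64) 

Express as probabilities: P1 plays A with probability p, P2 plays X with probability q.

p = 0.6337, q = 0.3663

Work:
Find probabilities that make opponent indifferent:
P2 chooses q to make P1 indifferent between A and B
P1 chooses p to make P2 indifferent between X and Y
Mixed NE: P1 plays (A: 0.6337, B: 0.3663), P2 plays (X: 0.3663, Y: 0.6337)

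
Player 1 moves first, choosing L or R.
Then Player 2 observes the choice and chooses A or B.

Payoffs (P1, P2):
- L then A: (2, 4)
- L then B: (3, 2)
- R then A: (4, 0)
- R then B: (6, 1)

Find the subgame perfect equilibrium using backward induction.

P1 plays R, P2 plays A after L and B after R; Payoff (6, 1)

Work:
Backward induction:
After L: P2 chooses A → P1 gets 2
After R: P2 chooses B → P1 gets 6
P1 chooses R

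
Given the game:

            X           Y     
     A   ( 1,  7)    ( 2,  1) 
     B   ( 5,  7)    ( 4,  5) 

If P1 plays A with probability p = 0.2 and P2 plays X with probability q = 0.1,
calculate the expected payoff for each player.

E[P1] = 3.66, E[P2] = 4.48

Work:
E[P1] = p·q·π₁(A,X) + p·(1-q)·π₁(A,Y) + (1-p)·q·π₁(B,X) + (1-p)·(1-q)·π₁(B,Y)
= 0.2·0.1·1 + 0.2·0.9·2 + 0.8·0.1·5 + 0.8·0.9·4
= 3.66

E[P2] = 4.48 (similar calculation)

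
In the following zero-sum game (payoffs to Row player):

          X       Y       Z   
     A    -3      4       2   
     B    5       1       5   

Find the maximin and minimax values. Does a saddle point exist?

Maximin = 1, Minimax = 4, Saddle: False

Work:
Row minimums: [-3, 1] → maximin = 1
Column maximums: [5, 4, 5] → minimax = 4
No saddle point (maximin ≠ minimax). Mixed strategy needed.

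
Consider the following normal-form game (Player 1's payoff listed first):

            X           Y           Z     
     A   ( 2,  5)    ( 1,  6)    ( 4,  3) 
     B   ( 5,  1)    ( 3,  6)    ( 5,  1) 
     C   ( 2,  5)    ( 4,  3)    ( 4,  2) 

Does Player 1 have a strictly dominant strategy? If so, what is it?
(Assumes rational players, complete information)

No strictly dominant strategy exists for Player 1

Work:
A strategy strictly dominates another if it gives a strictly higher payoff against every opponent action. Compare each pair of P1's strategies column-by-column:
  A vs B: [2 vs 5, 1 vs 3, 4 vs 5] → A does not strictly dominate B (column X: 2 ≤ 5)
  A vs C: [2 vs 2, 1 vs 4, 4 vs 4] → A does not strictly dominate C (column X: 2 ≤ 2)
  B vs A: [5 vs 2, 3 vs 1, 5 vs 4] → B strictly dominates A
  B vs C: [5 vs 2, 3 vs 4, 5 vs 4] → B does not strictly dominate C (column Y: 3 ≤ 4)
  C vs A: [2 vs 2, 4 vs 1, 4 vs 4] → C does not strictly dominate A (column X: 2 ≤ 2)
  C vs B: [2 vs 5, 4 vs 3, 4 vs 5] → C does not strictly dominate B (column X: 2 ≤ 5)
No single strategy strictly dominates all others → no strictly dominant strategy.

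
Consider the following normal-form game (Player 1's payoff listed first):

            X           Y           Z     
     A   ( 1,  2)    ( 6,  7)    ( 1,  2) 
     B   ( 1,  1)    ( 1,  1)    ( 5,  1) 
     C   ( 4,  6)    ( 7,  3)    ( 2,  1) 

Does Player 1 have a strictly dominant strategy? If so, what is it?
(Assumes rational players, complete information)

No strictly dominant strategy exists for Player 1

Work:
A strategy strictly dominates another if it gives a strictly higher payoff against every opponent action. Compare each pair of P1's strategies column-by-column:
  A vs B: [1 vs 1, 6 vs 1, 1 vs 5] → A does not strictly dominate B (column X: 1 ≤ 1)
  A vs C: [1 vs 4, 6 vs 7, 1 vs 2] → A does not strictly dominate C (column X: 1 ≤ 4)
  B vs A: [1 vs 1, 1 vs 6, 5 vs 1] → B does not strictly dominate A (column X: 1 ≤ 1)
  B vs C: [1 vs 4, 1 vs 7, 5 vs 2] → B does not strictly dominate C (column X: 1 ≤ 4)
  C vs A: [4 vs 1, 7 vs 6, 2 vs 1] → C strictly dominates A
  C vs B: [4 vs 1, 7 vs 1, 2 vs 5] → C does not strictly dominate B (column Z: 2 ≤ 5)
No single strategy strictly dominates all others → no strictly dominant strategy.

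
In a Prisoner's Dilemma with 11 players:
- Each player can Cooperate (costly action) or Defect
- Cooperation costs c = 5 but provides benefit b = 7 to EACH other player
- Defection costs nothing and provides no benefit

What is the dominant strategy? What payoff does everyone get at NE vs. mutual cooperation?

Dominant: Defect; NE payoff = 0; Coop payoff = 65

Work:
Defect dominates (saves cost c = 5, benefit to others is external)
NE: All defect → everyone gets 0
If all cooperate: each receives (10)×7 - 5 = 65
Social dilemma: 65 > 0 but NE gives 0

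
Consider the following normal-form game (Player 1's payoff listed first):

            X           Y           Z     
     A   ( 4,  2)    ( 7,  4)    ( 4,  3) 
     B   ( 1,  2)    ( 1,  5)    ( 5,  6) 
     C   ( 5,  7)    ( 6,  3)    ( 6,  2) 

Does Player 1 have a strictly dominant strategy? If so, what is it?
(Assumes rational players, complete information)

No strictly dominant strategy exists for Player 1

Work:
A strategy strictly dominates another if it gives a strictly higher payoff against every opponent action. Compare each pair of P1's strategies column-by-column:
  A vs B: [4 vs 1, 7 vs 1, 4 vs 5] → A does not strictly dominate B (column Z: 4 ≤ 5)
  A vs C: [4 vs 5, 7 vs 6, 4 vs 6] → A does not strictly dominate C (column X: 4 ≤ 5)
  B vs A: [1 vs 4, 1 vs 7, 5 vs 4] → B does not strictly dominate A (column X: 1 ≤ 4)
  B vs C: [1 vs 5, 1 vs 6, 5 vs 6] → B does not strictly dominate C (column X: 1 ≤ 5)
  C vs A: [5 vs 4, 6 vs 7, 6 vs 4] → C does not strictly dominate A (column Y: 6 ≤ 7)
  C vs B: [5 vs 1, 6 vs 1, 6 vs 5] → C strictly dominates B
No single strategy strictly dominates all others → no strictly dominant strategy.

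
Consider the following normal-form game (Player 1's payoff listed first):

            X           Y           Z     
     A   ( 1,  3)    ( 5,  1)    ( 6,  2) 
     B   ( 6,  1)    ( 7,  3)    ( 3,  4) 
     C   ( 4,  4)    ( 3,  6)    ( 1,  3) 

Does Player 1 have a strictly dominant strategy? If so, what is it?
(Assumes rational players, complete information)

No strictly dominant strategy exists for Player 1

Work:
A strategy strictly dominates another if it gives a strictly higher payoff against every opponent action. Compare each pair of P1's strategies column-by-column:
  A vs B: [1 vs 6, 5 vs 7, 6 vs 3] → A does not strictly dominate B (column X: 1 ≤ 6)
  A vs C: [1 vs 4, 5 vs 3, 6 vs 1] → A does not strictly dominate C (column X: 1 ≤ 4)
  B vs A: [6 vs 1, 7 vs 5, 3 vs 6] → B does not strictly dominate A (column Z: 3 ≤ 6)
  B vs C: [6 vs 4, 7 vs 3, 3 vs 1] → B strictly dominates C
  C vs A: [4 vs 1, 3 vs 5, 1 vs 6] → C does not strictly dominate A (column Y: 3 ≤ 5)
  C vs B: [4 vs 6, 3 vs 7, 1 vs 3] → C does not strictly dominate B (column X: 4 ≤ 6)
No single strategy strictly dominates all others → no strictly dominant strategy.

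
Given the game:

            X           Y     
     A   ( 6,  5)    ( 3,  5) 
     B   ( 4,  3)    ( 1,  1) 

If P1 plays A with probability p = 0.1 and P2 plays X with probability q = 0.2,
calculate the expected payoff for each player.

E[P1] = 1.8, E[P2] = 1.76

Work:
E[P1] = p·q·π₁(A,X) + p·(1-q)·π₁(A,Y) + (1-p)·q·π₁(B,X) + (1-p)·(1-q)·π₁(B,Y)
= 0.1·0.2·6 + 0.1·0.8·3 + 0.9·0.2·4 + 0.9·0.8·1
= 1.8

E[P2] = 1.76 (similar calculation)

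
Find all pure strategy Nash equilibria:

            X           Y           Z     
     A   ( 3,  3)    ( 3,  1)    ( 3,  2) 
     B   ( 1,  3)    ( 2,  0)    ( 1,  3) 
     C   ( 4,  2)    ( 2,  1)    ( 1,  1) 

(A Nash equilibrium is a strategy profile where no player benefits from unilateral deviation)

Nash equilibrium: (C, X)

Work:
Best responses:
  P1 vs X: payoffs [3, 1, 4] → best response C (payoff 4)
  P1 vs Y: payoffs [3, 2, 2] → best response A (payoff 3)
  P1 vs Z: payoffs [3, 1, 1] → best response A (payoff 3)
  P2 vs A: payoffs [3, 1, 2] → best response X (payoff 3)
  P2 vs B: payoffs [3, 0, 3] → best response X/Z (payoff 3)
  P2 vs C: payoffs [2, 1, 1] → best response X (payoff 2)
Mutual best responses: (C,X) → Nash equilibria.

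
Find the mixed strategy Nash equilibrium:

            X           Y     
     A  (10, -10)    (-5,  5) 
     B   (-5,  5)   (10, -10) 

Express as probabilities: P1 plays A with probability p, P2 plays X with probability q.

p = 0.5, q = 0.5

Work:
Find probabilities that make opponent indifferent:
P2 chooses q to make P1 indifferent between A and B
P1 chooses p to make P2 indifferent between X and Y
Mixed NE: P1 plays (A: 0.5, B: 0.5), P2 plays (X: 0.5, Y: 0.5)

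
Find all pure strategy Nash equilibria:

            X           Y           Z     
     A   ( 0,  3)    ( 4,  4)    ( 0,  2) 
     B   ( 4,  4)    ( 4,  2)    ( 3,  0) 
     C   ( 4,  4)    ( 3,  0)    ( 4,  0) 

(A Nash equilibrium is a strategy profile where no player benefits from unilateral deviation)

Nash equilibrium: (A, Y), (B, X), (C, X)

Work:
Best responses:
  P1 vs X: payoffs [0, 4, 4] → best response B/C (payoff 4)
  P1 vs Y: payoffs [4, 4, 3] → best response A/B (payoff 4)
  P1 vs Z: payoffs [0, 3, 4] → best response C (payoff 4)
  P2 vs A: payoffs [3, 4, 2] → best response Y (payoff 4)
  P2 vs B: payoffs [4, 2, 0] → best response X (payoff 4)
  P2 vs C: payoffs [4, 0, 0] → best response X (payoff 4)
Mutual best responses: (A,Y), (B,X), (C,X) → Nash equilibria.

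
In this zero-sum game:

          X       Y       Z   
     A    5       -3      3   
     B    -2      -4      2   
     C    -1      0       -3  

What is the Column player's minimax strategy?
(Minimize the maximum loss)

Column should play Y, value = 0

Work:
Column player minimizes Row's maximum payoff:
Column X: max payoff to Row = 5
Column Y: max payoff to Row = 0
Column Z: max payoff to Row = 3
Minimum is 0, achieved by column Y.
Minimax strategy: Y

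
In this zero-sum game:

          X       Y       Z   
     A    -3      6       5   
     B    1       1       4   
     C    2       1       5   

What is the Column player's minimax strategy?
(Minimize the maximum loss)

Column should play X, value = 2

Work:
Column player minimizes Row's maximum payoff:
Column X: max payoff to Row = 2
Column Y: max payoff to Row = 6
Column Z: max payoff to Row = 5
Minimum is 2, achieved by column X.
Minimax strategy: X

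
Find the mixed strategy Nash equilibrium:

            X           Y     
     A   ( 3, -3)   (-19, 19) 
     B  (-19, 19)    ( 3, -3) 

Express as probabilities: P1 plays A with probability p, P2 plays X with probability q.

p = 0.5, q = 0.5

Work:
Find probabilities that make opponent indifferent:
P2 chooses q to make P1 indifferent between A and B
P1 chooses p to make P2 indifferent between X and Y
Mixed NE: P1 plays (A: 0.5, B: 0.5), P2 plays (X: 0.5, Y: 0.5)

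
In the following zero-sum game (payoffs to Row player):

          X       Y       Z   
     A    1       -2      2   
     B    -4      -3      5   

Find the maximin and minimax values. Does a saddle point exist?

Maximin = -2, Minimax = -2, Saddle: True

Work:
Row minimums: [-2, -4] → maximin = -2
Column maximums: [1, -2, 5] → minimax = -2
Saddle point exists! Game value = -2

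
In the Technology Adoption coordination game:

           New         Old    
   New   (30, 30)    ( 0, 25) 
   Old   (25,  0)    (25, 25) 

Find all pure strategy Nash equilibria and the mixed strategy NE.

Pure NE: (New, New) and (Old, Old); Mixed NE: p = 0.8333, q = 0.8333

Work:
Check pure NE:
(New, New): (30, 30) - no unilateral deviation beneficial
(Old, Old): (25, 25) - no unilateral deviation beneficial
Mixed NE: P1 plays New with p = 0.8333, P2 plays New with q = 0.8333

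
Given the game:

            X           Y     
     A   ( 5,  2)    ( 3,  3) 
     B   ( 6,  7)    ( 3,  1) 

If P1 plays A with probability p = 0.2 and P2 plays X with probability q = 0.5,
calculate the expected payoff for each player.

E[P1] = 4.4, E[P2] = 3.7

Work:
E[P1] = p·q·π₁(A,X) + p·(1-q)·π₁(A,Y) + (1-p)·q·π₁(B,X) + (1-p)·(1-q)·π₁(B,Y)
= 0.2·0.5·5 + 0.2·0.5·3 + 0.8·0.5·6 + 0.8·0.5·3
= 4.4

E[P2] = 3.7 (similar calculation)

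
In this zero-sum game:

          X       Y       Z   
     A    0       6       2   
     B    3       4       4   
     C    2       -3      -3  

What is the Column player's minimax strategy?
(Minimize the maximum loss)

Column should play X, value = 3

Work:
Column player minimizes Row's maximum payoff:
Column X: max payoff to Row = 3
Column Y: max payoff to Row = 6
Column Z: max payoff to Row = 4
Minimum is 3, achieved by column X.
Minimax strategy: X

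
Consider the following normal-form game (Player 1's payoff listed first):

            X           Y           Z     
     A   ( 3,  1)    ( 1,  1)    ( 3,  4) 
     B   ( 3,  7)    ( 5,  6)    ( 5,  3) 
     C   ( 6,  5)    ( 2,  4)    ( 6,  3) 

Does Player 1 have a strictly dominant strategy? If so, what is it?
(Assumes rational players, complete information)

No strictly dominant strategy exists for Player 1

Work:
A strategy strictly dominates another if it gives a strictly higher payoff against every opponent action. Compare each pair of P1's strategies column-by-column:
  A vs B: [3 vs 3, 1 vs 5, 3 vs 5] → A does not strictly dominate B (column X: 3 ≤ 3)
  A vs C: [3 vs 6, 1 vs 2, 3 vs 6] → A does not strictly dominate C (column X: 3 ≤ 6)
  B vs A: [3 vs 3, 5 vs 1, 5 vs 3] → B does not strictly dominate A (column X: 3 ≤ 3)
  B vs C: [3 vs 6, 5 vs 2, 5 vs 6] → B does not strictly dominate C (column X: 3 ≤ 6)
  C vs A: [6 vs 3, 2 vs 1, 6 vs 3] → C strictly dominates A
  C vs B: [6 vs 3, 2 vs 5, 6 vs 5] → C does not strictly dominate B (column Y: 2 ≤ 5)
No single strategy strictly dominates all others → no strictly dominant strategy.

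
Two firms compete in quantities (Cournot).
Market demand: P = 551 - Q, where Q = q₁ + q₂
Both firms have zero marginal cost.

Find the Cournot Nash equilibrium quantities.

q₁* = q₂* = 183.67; P* = 183.67

Work:
Profit: π_i = P·q_i = (a - q_i - q_j)·q_i
FOC: ∂π_i/∂q_i = a - 2q_i - q_j = 0
Reaction function: q_i = (551 - q_j)/2
Symmetry: q* = 551/3 = 183.67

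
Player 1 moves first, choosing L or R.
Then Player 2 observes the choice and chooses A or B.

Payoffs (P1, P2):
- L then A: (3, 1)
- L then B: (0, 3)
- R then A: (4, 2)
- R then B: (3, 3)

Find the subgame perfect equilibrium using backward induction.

P1 plays R, P2 plays B after L and B after R; Payoff (3, 3)

Work:
Backward induction:
After L: P2 chooses B → P1 gets 0
After R: P2 chooses B → P1 gets 3
P1 chooses R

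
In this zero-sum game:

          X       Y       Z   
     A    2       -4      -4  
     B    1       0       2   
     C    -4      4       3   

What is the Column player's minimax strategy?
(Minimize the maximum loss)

Column should play X, value = 2

Work:
Column player minimizes Row's maximum payoff:
Column X: max payoff to Row = 2
Column Y: max payoff to Row = 4
Column Z: max payoff to Row = 3
Minimum is 2, achieved by column X.
Minimax strategy: X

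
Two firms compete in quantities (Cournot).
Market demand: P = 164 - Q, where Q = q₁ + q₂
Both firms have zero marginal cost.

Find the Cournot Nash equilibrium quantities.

q₁* = q₂* = 54.67; P* = 54.67

Work:
Profit: π_i = P·q_i = (a - q_i - q_j)·q_i
FOC: ∂π_i/∂q_i = a - 2q_i - q_j = 0
Reaction function: q_i = (164 - q_j)/2
Symmetry: q* = 164/3 = 54.67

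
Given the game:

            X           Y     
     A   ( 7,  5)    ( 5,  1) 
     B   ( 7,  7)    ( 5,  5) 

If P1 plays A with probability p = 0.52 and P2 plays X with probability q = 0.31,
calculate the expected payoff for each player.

E[P1] = 5.62, E[P2] = 3.8624

Work:
E[P1] = p·q·π₁(A,X) + p·(1-q)·π₁(A,Y) + (1-p)·q·π₁(B,X) + (1-p)·(1-q)·π₁(B,Y)
= 0.52·0.31·7 + 0.52·0.69·5 + 0.48·0.31·7 + 0.48·0.69·5
= 5.62

E[P2] = 3.8624 (similar calculation)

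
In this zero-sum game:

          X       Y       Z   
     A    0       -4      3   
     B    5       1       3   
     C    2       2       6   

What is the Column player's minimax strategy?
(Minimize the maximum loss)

Column should play Y, value = 2

Work:
Column player minimizes Row's maximum payoff:
Column X: max payoff to Row = 5
Column Y: max payoff to Row = 2
Column Z: max payoff to Row = 6
Minimum is 2, achieved by column Y.
Minimax strategy: Y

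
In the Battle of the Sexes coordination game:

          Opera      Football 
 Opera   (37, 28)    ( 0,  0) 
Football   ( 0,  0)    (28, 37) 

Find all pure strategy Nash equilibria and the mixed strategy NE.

Pure NE: (Opera, Opera) and (Football, Football); Mixed NE: p = 0.5692, q = 0.4308

Work:
Check pure NE:
(Opera, Opera): (37, 28) - no unilateral deviation beneficial
(Football, Football): (28, 37) - no unilateral deviation beneficial
Mixed NE: P1 plays Opera with p = 0.5692, P2 plays Opera with q = 0.4308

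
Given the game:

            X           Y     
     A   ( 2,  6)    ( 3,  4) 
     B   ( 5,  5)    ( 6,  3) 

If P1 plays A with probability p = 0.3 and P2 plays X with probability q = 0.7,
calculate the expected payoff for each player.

E[P1] = 4.4, E[P2] = 4.7

Work:
E[P1] = p·q·π₁(A,X) + p·(1-q)·π₁(A,Y) + (1-p)·q·π₁(B,X) + (1-p)·(1-q)·π₁(B,Y)
= 0.3·0.7·2 + 0.3·0.3·3 + 0.7·0.7·5 + 0.7·0.3·6
= 4.4

E[P2] = 4.7 (similar calculation)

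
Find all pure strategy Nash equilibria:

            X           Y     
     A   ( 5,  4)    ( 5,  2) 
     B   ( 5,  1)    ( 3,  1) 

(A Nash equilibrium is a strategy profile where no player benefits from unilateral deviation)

Nash equilibrium: (A, X), (B, X)

Work:
Best responses:
  P1 vs X: payoffs [5, 5] → best response A/B (payoff 5)
  P1 vs Y: payoffs [5, 3] → best response A (payoff 5)
  P2 vs A: payoffs [4, 2] → best response X (payoff 4)
  P2 vs B: payoffs [1, 1] → best response X/Y (payoff 1)
Mutual best responses: (A,X), (B,X) → Nash equilibria.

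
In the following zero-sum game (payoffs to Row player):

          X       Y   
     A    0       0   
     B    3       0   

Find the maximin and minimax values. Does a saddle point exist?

Maximin = 0, Minimax = 0, Saddle: True

Work:
Row minimums: [0, 0] → maximin = 0
Column maximums: [3, 0] → minimax = 0
Saddle point exists! Game value = 0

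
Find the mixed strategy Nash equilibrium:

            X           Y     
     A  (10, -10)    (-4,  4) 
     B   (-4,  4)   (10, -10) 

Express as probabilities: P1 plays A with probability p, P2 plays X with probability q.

p = 0.5, q = 0.5

Work:
Find probabilities that make opponent indifferent:
P2 chooses q to make P1 indifferent between A and B
P1 chooses p to make P2 indifferent between X and Y
Mixed NE: P1 plays (A: 0.5, B: 0.5), P2 plays (X: 0.5, Y: 0.5)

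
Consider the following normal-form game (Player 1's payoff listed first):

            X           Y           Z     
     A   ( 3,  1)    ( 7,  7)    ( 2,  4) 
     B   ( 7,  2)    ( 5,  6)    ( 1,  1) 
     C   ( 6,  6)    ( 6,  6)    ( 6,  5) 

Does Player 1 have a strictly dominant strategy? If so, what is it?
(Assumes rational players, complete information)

No strictly dominant strategy exists for Player 1

Work:
A strategy strictly dominates another if it gives a strictly higher payoff against every opponent action. Compare each pair of P1's strategies column-by-column:
  A vs B: [3 vs 7, 7 vs 5, 2 vs 1] → A does not strictly dominate B (column X: 3 ≤ 7)
  A vs C: [3 vs 6, 7 vs 6, 2 vs 6] → A does not strictly dominate C (column X: 3 ≤ 6)
  B vs A: [7 vs 3, 5 vs 7, 1 vs 2] → B does not strictly dominate A (column Y: 5 ≤ 7)
  B vs C: [7 vs 6, 5 vs 6, 1 vs 6] → B does not strictly dominate C (column Y: 5 ≤ 6)
  C vs A: [6 vs 3, 6 vs 7, 6 vs 2] → C does not strictly dominate A (column Y: 6 ≤ 7)
  C vs B: [6 vs 7, 6 vs 5, 6 vs 1] → C does not strictly dominate B (column X: 6 ≤ 7)
No single strategy strictly dominates all others → no strictly dominant strategy.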